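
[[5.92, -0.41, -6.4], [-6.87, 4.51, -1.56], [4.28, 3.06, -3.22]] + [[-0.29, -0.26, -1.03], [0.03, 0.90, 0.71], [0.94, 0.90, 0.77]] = [[5.63,-0.67,-7.43],[-6.84,5.41,-0.85],[5.22,3.96,-2.45]]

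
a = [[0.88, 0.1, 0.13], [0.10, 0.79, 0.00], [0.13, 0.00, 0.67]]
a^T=[[0.88, 0.10, 0.13], [0.10, 0.79, 0.0], [0.13, 0.0, 0.67]]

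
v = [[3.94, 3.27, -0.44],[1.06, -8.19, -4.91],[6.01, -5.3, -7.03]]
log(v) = [[(1.6-1.2j), 0.44-1.80j, -0.60+1.09j], [(-0.87+0.99j), 1.20+3.55j, (1.24-0.25j)], [0.72-3.16j, (2.01-1.31j), 0.70+3.93j]]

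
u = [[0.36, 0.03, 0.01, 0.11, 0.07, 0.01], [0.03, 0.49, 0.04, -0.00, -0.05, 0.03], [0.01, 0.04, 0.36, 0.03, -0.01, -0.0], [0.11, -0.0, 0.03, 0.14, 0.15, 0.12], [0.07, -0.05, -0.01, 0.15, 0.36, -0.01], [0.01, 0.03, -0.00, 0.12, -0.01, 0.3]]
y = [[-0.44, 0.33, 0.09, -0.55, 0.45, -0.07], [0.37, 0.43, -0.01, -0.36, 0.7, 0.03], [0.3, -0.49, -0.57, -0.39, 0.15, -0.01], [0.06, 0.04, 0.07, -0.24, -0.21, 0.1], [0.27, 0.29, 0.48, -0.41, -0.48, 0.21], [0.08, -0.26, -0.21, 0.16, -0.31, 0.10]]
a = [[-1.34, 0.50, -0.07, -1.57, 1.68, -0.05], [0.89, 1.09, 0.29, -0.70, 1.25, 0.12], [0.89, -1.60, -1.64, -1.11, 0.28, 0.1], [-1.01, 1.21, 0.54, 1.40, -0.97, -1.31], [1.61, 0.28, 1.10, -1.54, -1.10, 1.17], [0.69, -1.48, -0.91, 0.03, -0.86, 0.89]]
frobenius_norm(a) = 6.33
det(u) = 0.00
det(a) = -15.44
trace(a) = -0.70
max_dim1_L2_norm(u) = 0.5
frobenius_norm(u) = 0.93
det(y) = -0.00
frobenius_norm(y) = 1.95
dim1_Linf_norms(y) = [0.55, 0.7, 0.57, 0.24, 0.48, 0.31]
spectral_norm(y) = 1.26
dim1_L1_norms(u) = [0.59, 0.64, 0.45, 0.55, 0.65, 0.47]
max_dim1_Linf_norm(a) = 1.68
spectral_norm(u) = 0.53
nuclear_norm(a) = 13.07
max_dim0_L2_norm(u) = 0.5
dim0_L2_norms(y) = [0.71, 0.83, 0.78, 0.91, 1.04, 0.26]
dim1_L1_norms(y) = [1.93, 1.9, 1.91, 0.72, 2.14, 1.12]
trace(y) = -1.20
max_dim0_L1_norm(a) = 6.43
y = u @ a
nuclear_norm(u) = 2.01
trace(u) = 2.01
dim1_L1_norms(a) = [5.21, 4.34, 5.62, 6.44, 6.8, 4.86]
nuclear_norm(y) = 3.89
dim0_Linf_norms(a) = [1.61, 1.6, 1.64, 1.57, 1.68, 1.31]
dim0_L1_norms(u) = [0.59, 0.64, 0.45, 0.55, 0.65, 0.47]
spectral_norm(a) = 4.14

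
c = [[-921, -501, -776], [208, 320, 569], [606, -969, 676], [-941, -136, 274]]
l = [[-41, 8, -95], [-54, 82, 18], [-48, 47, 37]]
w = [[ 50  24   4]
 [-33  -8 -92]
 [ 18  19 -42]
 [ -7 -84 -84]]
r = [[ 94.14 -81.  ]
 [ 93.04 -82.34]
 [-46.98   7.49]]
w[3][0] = -7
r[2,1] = 7.49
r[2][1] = 7.49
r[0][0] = 94.14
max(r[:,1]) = 7.49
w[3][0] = -7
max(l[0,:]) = 8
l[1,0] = -54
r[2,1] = 7.49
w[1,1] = -8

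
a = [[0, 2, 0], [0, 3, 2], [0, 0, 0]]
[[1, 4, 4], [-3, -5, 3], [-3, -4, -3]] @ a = [[0, 14, 8], [0, -21, -10], [0, -18, -8]]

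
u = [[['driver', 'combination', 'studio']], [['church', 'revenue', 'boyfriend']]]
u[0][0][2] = 'studio'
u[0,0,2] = 'studio'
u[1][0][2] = 'boyfriend'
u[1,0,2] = 'boyfriend'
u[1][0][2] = 'boyfriend'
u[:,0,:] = [['driver', 'combination', 'studio'], ['church', 'revenue', 'boyfriend']]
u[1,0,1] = 'revenue'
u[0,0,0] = 'driver'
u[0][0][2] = 'studio'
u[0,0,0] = 'driver'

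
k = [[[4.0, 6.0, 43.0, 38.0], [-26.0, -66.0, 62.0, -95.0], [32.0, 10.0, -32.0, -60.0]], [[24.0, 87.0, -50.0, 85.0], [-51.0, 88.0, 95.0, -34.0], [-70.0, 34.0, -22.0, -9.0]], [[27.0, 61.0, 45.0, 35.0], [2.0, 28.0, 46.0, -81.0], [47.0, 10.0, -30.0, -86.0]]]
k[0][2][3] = -60.0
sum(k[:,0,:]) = 405.0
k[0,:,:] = [[4.0, 6.0, 43.0, 38.0], [-26.0, -66.0, 62.0, -95.0], [32.0, 10.0, -32.0, -60.0]]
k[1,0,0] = 24.0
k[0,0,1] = 6.0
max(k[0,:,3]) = 38.0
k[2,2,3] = -86.0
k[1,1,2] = 95.0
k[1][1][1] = 88.0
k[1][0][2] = -50.0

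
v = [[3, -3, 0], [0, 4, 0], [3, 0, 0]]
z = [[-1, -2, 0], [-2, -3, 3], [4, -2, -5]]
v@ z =[[3, 3, -9], [-8, -12, 12], [-3, -6, 0]]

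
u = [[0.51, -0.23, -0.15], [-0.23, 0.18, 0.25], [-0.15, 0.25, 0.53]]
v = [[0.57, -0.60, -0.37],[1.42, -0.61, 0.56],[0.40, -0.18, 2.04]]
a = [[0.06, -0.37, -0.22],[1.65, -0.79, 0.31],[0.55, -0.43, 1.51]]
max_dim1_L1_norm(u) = 0.93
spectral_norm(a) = 2.20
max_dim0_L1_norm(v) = 2.97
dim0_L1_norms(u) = [0.89, 0.66, 0.93]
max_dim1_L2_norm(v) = 2.09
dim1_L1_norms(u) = [0.89, 0.66, 0.93]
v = u + a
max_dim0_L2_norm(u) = 0.6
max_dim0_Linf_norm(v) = 2.04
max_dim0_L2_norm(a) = 1.74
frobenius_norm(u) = 0.92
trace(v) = 2.00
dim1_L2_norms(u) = [0.58, 0.38, 0.6]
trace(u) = 1.22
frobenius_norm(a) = 2.53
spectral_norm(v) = 2.35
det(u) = 0.00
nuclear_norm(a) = 3.73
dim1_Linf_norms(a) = [0.37, 1.65, 1.51]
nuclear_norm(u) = 1.22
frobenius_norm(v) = 2.81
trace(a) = 0.78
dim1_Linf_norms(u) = [0.51, 0.25, 0.53]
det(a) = 0.86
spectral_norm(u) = 0.84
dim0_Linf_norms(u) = [0.51, 0.25, 0.53]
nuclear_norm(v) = 4.13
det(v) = 0.96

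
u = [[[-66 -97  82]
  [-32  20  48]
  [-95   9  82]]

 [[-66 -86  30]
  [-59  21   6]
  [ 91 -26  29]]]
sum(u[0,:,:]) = -49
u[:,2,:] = [[-95, 9, 82], [91, -26, 29]]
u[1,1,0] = -59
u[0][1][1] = 20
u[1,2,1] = -26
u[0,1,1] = 20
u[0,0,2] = 82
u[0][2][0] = -95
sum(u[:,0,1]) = -183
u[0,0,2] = 82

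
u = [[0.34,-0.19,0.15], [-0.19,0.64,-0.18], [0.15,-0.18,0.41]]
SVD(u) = [[-0.43,0.31,0.85],[0.78,0.6,0.17],[-0.46,0.73,-0.50]] @ diag([0.8508057864174792, 0.3246621311628985, 0.2145320824196223]) @ [[-0.43, 0.78, -0.46], [0.31, 0.6, 0.73], [0.85, 0.17, -0.5]]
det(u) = 0.06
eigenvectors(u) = [[-0.43, 0.85, 0.31], [0.78, 0.17, 0.60], [-0.46, -0.50, 0.73]]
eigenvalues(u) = [0.85, 0.21, 0.32]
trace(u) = 1.39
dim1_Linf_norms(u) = [0.34, 0.64, 0.41]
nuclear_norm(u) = 1.39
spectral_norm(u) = 0.85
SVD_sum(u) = [[0.15, -0.28, 0.17], [-0.28, 0.52, -0.31], [0.17, -0.31, 0.18]] + [[0.03, 0.06, 0.07], [0.06, 0.12, 0.14], [0.07, 0.14, 0.18]] + [[0.16, 0.03, -0.09], [0.03, 0.01, -0.02], [-0.09, -0.02, 0.05]]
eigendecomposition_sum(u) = [[0.15,-0.28,0.17], [-0.28,0.52,-0.31], [0.17,-0.31,0.18]] + [[0.16, 0.03, -0.09], [0.03, 0.01, -0.02], [-0.09, -0.02, 0.05]] + [[0.03, 0.06, 0.07], [0.06, 0.12, 0.14], [0.07, 0.14, 0.18]]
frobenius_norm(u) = 0.94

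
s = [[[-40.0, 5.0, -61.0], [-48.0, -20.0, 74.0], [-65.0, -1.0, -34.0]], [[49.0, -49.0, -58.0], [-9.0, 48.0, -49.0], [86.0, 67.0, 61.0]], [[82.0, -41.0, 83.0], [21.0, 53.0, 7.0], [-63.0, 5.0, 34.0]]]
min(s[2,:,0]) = -63.0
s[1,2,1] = 67.0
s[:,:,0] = [[-40.0, -48.0, -65.0], [49.0, -9.0, 86.0], [82.0, 21.0, -63.0]]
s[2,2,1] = 5.0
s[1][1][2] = -49.0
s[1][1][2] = -49.0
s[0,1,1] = -20.0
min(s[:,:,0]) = -65.0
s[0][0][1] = 5.0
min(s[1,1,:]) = -49.0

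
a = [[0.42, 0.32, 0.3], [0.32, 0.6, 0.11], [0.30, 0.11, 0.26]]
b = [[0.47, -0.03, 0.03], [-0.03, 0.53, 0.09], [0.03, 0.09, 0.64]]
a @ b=[[0.20, 0.18, 0.23], [0.14, 0.32, 0.13], [0.15, 0.07, 0.19]]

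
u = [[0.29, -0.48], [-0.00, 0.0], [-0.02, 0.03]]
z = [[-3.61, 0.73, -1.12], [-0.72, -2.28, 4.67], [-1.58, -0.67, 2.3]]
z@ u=[[-1.02, 1.70], [-0.3, 0.49], [-0.50, 0.83]]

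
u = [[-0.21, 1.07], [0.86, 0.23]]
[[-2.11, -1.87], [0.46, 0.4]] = u@[[1.01, 0.89], [-1.77, -1.57]]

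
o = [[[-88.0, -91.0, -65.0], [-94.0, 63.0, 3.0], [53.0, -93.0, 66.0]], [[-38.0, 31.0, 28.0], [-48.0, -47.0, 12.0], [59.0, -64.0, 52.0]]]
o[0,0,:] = [-88.0, -91.0, -65.0]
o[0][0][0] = -88.0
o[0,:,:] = [[-88.0, -91.0, -65.0], [-94.0, 63.0, 3.0], [53.0, -93.0, 66.0]]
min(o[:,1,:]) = -94.0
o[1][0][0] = -38.0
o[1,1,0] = -48.0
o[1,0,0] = -38.0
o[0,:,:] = [[-88.0, -91.0, -65.0], [-94.0, 63.0, 3.0], [53.0, -93.0, 66.0]]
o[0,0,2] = -65.0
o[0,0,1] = -91.0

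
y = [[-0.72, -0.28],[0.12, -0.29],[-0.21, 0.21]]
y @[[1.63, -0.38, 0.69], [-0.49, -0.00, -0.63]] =[[-1.04,0.27,-0.32], [0.34,-0.05,0.27], [-0.45,0.08,-0.28]]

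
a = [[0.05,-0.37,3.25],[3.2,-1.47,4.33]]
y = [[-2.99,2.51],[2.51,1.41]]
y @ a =[[7.88, -2.58, 1.15], [4.64, -3.0, 14.26]]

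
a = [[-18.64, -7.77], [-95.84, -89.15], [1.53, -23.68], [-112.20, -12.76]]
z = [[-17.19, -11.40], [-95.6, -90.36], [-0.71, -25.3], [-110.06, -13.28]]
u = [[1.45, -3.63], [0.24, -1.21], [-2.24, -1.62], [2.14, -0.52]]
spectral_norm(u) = 4.34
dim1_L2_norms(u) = [3.91, 1.23, 2.76, 2.2]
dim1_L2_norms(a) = [20.19, 130.89, 23.73, 112.92]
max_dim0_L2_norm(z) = 146.79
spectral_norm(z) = 165.45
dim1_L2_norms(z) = [20.63, 131.55, 25.31, 110.86]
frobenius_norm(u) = 5.41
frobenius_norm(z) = 175.10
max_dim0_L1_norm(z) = 223.56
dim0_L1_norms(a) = [228.21, 133.36]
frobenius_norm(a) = 175.66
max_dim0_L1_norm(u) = 6.98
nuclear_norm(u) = 7.57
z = u + a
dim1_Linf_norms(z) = [17.19, 95.6, 25.3, 110.06]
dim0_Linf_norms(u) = [2.24, 3.63]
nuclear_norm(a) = 223.57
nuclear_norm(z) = 222.78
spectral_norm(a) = 165.93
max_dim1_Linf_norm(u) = 3.63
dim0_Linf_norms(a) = [112.2, 89.15]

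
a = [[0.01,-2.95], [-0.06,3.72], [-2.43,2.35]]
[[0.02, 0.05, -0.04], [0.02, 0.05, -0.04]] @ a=[[0.09, 0.03], [0.09, 0.03]]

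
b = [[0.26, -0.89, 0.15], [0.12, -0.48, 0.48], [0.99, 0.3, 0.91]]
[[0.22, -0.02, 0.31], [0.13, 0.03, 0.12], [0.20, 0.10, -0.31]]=b @ [[0.23, -0.0, -0.08], [-0.18, 0.04, -0.39], [0.03, 0.1, -0.12]]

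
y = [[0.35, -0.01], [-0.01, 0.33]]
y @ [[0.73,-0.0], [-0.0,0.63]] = [[0.26, -0.01], [-0.01, 0.21]]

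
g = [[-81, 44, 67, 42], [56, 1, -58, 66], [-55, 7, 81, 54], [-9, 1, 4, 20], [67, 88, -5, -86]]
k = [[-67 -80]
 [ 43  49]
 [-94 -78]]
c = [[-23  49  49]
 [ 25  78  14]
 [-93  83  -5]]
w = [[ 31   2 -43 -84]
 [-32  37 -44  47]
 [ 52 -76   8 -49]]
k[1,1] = 49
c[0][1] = 49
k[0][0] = -67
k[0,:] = [-67, -80]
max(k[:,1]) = 49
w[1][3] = 47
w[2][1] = -76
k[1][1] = 49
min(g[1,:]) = -58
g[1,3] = 66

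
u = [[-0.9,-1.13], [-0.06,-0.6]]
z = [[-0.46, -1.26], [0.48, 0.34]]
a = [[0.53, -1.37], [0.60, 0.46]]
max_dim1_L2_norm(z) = 1.34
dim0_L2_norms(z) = [0.66, 1.31]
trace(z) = -0.12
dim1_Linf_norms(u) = [1.13, 0.6]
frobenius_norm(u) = 1.57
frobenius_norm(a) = 1.65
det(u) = 0.47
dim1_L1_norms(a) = [1.9, 1.06]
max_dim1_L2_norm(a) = 1.47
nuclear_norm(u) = 1.84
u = a @ z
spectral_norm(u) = 1.53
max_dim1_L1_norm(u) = 2.03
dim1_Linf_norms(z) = [1.26, 0.48]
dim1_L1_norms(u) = [2.03, 0.66]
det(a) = 1.07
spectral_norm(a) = 1.49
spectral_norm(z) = 1.43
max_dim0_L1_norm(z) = 1.6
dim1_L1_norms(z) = [1.72, 0.82]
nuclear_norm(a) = 2.20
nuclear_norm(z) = 1.74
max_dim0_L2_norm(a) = 1.45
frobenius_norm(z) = 1.46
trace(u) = -1.50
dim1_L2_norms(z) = [1.34, 0.59]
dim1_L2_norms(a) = [1.47, 0.76]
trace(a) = 0.99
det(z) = 0.45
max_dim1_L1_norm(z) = 1.72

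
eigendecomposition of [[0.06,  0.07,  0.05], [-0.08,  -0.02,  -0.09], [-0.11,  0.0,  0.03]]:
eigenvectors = [[(-0.41-0.32j),(-0.41+0.32j),-0.25+0.00j], [0.67+0.00j,0.67-0.00j,(-0.58+0j)], [0.20-0.49j,0.20+0.49j,0.78+0.00j]]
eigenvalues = [0.1j, -0.1j, (0.07+0j)]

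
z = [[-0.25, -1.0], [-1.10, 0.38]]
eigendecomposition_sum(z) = [[-0.66,-0.47], [-0.52,-0.37]] + [[0.41, -0.53], [-0.58, 0.75]]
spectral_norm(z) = 1.18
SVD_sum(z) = [[0.3, -0.21], [-0.92, 0.64]] + [[-0.55, -0.79], [-0.18, -0.26]]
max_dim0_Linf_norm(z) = 1.1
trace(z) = 0.13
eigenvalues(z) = [-1.03, 1.16]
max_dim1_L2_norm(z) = 1.16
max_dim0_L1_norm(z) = 1.38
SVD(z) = [[0.31, -0.95], [-0.95, -0.31]] @ diag([1.1782382807698912, 1.0142260861013241]) @ [[0.82, -0.57], [0.57, 0.82]]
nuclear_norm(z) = 2.19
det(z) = -1.20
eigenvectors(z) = [[-0.79, 0.58], [-0.62, -0.82]]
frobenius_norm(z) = 1.55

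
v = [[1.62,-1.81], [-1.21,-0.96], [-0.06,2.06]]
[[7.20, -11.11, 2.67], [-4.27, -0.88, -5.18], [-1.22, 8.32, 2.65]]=v@[[3.91, -2.42, 3.19],  [-0.48, 3.97, 1.38]]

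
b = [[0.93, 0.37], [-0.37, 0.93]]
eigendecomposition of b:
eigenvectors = [[0.71+0.00j, 0.71-0.00j], [0.00+0.71j, 0.00-0.71j]]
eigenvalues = [(0.93+0.37j), (0.93-0.37j)]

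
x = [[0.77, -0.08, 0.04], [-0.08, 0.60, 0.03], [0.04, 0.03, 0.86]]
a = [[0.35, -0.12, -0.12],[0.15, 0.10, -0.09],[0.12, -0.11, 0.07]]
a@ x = [[0.27,-0.10,-0.09], [0.10,0.05,-0.07], [0.10,-0.07,0.06]]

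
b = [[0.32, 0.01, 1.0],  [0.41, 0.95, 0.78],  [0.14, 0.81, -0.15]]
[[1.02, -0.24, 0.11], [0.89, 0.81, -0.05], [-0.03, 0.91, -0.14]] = b@[[0.84, 0.22, -0.13], [-0.04, 1.02, -0.12], [0.75, -0.32, 0.15]]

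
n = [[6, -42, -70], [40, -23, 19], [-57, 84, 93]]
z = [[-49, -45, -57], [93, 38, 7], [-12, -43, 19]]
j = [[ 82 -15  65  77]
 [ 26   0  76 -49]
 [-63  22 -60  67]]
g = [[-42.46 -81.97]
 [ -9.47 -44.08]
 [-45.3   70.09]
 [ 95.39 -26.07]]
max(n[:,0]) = 40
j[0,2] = 65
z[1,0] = 93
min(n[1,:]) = -23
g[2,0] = -45.3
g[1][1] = -44.08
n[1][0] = 40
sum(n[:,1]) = 19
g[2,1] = 70.09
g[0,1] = -81.97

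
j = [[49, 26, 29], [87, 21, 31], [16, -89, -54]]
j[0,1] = 26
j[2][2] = -54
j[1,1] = 21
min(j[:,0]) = 16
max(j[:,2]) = 31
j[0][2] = 29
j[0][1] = 26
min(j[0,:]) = 26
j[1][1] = 21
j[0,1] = 26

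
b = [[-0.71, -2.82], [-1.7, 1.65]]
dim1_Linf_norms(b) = [2.82, 1.7]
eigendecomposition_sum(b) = [[-1.49, -1.14], [-0.69, -0.53]] + [[0.78, -1.68],[-1.01, 2.18]]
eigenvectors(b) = [[-0.91, 0.61], [-0.42, -0.79]]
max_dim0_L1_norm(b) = 4.47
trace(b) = 0.94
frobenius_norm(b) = 3.75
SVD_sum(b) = [[0.3, -2.71], [-0.20, 1.81]] + [[-1.01, -0.11], [-1.50, -0.16]]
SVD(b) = [[-0.83, 0.56], [0.56, 0.83]] @ diag([3.2806048258537617, 1.818414687739023]) @ [[-0.11, 0.99], [-0.99, -0.11]]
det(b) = -5.97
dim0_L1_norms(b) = [2.41, 4.47]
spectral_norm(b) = 3.28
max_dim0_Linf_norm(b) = 2.82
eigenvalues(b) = [-2.02, 2.96]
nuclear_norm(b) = 5.10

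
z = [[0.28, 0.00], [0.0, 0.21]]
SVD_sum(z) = [[0.28,  0.0],[0.0,  0.0]] + [[0.0, 0.00], [0.00, 0.21]]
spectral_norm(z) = 0.28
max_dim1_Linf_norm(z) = 0.28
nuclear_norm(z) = 0.49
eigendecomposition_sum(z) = [[0.28, 0.00], [0.00, 0.00]] + [[0.00, 0.0],[0.0, 0.21]]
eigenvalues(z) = [0.28, 0.21]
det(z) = 0.06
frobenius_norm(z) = 0.35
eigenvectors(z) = [[1.00, 0.0],[0.0, 1.0]]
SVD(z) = [[1.00, 0.0], [0.0, 1.0]] @ diag([0.28, 0.21]) @ [[1.0, 0.0],[0.00, 1.00]]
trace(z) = 0.49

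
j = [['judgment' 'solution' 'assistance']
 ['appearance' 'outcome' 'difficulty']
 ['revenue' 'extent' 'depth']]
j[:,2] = ['assistance', 'difficulty', 'depth']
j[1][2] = 'difficulty'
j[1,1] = 'outcome'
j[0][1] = 'solution'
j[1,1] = 'outcome'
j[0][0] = 'judgment'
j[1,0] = 'appearance'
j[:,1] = ['solution', 'outcome', 'extent']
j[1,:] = ['appearance', 'outcome', 'difficulty']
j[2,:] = ['revenue', 'extent', 'depth']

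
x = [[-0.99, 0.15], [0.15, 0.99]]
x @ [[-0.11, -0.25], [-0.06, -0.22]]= [[0.1,0.21], [-0.08,-0.26]]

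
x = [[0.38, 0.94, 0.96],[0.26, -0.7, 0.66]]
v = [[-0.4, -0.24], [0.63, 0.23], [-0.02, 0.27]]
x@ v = [[0.42, 0.38], [-0.56, -0.05]]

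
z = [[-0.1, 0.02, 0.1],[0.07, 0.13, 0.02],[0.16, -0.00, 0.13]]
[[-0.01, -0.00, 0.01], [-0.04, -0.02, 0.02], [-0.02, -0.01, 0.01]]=z @ [[-0.06, -0.02, 0.0], [-0.29, -0.11, 0.17], [-0.10, -0.03, 0.05]]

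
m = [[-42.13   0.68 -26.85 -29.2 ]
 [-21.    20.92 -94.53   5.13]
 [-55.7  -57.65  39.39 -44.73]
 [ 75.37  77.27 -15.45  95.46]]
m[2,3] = -44.73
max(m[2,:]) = 39.39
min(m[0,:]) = -42.13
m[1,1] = 20.92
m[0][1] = 0.68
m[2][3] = -44.73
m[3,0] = 75.37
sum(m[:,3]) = 26.659999999999997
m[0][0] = -42.13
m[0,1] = 0.68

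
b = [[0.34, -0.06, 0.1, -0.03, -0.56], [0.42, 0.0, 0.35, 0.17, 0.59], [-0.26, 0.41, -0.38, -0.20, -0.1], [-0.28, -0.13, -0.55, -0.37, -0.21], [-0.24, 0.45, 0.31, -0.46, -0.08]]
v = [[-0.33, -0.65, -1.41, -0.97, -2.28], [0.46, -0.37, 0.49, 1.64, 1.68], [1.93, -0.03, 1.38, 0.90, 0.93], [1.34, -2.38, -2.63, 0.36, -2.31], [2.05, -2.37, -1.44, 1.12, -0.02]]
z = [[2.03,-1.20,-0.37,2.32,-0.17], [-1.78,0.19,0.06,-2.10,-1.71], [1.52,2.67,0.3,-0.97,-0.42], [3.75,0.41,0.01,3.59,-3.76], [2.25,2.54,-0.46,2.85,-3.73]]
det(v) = -2.65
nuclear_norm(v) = 12.29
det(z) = 45.85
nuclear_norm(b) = 3.28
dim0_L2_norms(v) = [3.17, 3.44, 3.62, 2.41, 3.77]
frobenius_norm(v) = 7.42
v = z @ b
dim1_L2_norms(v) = [2.94, 2.47, 2.7, 4.45, 3.63]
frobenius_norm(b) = 1.64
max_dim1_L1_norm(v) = 9.02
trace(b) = -0.49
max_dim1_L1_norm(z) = 11.83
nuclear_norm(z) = 17.63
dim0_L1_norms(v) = [6.11, 5.8, 7.35, 4.99, 7.22]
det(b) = -0.06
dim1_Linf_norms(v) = [2.28, 1.68, 1.93, 2.63, 2.37]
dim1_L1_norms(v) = [5.64, 4.64, 5.17, 9.02, 7.0]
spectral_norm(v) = 5.80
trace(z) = 2.38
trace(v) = 1.02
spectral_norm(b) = 1.19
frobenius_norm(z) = 10.36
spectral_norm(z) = 8.88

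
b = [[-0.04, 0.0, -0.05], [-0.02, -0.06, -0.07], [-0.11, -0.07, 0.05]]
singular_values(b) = [0.14, 0.1, 0.04]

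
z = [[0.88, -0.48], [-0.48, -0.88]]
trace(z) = 0.00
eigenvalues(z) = [1.0, -1.0]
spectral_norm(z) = 1.00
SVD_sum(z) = [[0.88, 0.00], [-0.48, 0.0]] + [[0.0, -0.48], [0.00, -0.88]]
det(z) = -1.00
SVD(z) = [[-0.88,0.48], [0.48,0.88]] @ diag([1.0023971268913334, 1.0023971268913334]) @ [[-1.0,  -0.00], [-0.0,  -1.0]]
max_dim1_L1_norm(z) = 1.36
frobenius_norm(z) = 1.42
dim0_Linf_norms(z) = [0.88, 0.88]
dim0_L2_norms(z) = [1.0, 1.0]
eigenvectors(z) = [[0.97, 0.25],[-0.25, 0.97]]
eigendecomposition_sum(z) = [[0.94, -0.24],[-0.24, 0.06]] + [[-0.06, -0.24], [-0.24, -0.94]]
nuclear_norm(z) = 2.00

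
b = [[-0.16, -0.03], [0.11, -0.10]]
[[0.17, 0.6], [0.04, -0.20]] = b @[[-0.81, -3.40],[-1.28, -1.71]]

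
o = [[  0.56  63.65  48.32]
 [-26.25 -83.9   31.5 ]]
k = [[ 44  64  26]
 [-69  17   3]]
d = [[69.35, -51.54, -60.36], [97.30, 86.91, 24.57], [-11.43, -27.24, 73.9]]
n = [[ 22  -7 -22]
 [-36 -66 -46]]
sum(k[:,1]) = 81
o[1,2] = 31.5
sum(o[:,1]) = -20.250000000000007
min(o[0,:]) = 0.56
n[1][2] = -46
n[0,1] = -7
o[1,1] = -83.9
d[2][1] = -27.24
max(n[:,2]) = -22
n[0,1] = -7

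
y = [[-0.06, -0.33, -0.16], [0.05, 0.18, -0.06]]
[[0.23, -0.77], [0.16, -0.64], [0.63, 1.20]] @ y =[[-0.05, -0.21, 0.01], [-0.04, -0.17, 0.01], [0.02, 0.01, -0.17]]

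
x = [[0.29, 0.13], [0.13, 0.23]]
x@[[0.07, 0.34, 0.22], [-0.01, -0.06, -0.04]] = [[0.02, 0.09, 0.06],[0.01, 0.03, 0.02]]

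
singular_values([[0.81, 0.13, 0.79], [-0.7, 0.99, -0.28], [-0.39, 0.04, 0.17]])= [1.46, 0.87, 0.36]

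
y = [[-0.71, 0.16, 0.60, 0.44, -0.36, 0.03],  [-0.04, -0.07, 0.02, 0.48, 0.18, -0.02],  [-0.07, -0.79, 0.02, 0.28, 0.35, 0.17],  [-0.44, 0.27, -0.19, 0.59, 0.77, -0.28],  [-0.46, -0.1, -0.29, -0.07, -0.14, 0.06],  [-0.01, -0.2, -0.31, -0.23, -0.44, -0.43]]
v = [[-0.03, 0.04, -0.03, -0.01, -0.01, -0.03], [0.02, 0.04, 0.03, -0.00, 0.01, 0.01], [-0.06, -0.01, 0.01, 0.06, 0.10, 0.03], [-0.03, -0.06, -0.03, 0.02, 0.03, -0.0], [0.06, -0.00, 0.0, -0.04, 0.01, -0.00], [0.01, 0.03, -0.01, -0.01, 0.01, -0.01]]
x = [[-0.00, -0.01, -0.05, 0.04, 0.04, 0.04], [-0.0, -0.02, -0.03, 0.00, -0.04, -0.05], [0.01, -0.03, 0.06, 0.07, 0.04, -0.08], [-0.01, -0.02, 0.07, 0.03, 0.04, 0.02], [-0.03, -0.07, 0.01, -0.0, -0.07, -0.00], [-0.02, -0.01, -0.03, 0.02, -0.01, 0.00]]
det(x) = -0.00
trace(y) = -0.74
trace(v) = 0.04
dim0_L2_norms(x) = [0.04, 0.08, 0.11, 0.09, 0.11, 0.1]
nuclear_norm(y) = 4.69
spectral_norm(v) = 0.15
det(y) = -0.08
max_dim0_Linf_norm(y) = 0.79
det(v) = -0.00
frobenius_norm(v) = 0.20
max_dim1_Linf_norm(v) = 0.1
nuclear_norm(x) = 0.46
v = x @ y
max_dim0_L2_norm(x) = 0.11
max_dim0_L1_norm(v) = 0.21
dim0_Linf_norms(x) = [0.03, 0.07, 0.07, 0.07, 0.07, 0.08]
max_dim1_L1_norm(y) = 2.54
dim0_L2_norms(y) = [0.96, 0.88, 0.76, 0.95, 1.04, 0.55]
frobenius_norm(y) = 2.14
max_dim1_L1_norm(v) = 0.27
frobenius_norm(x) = 0.23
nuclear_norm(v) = 0.38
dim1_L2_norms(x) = [0.09, 0.07, 0.13, 0.09, 0.1, 0.04]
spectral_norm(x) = 0.15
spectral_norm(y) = 1.36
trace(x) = -0.00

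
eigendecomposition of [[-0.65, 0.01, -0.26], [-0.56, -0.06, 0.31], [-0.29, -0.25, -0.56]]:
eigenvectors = [[(-0.69+0j), (-0.03+0.23j), (-0.03-0.23j)], [(-0.2+0j), (-0.85+0j), (-0.85-0j)], [(-0.7+0j), (0.28-0.39j), 0.28+0.39j]]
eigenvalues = [(-0.91+0j), (-0.18+0.29j), (-0.18-0.29j)]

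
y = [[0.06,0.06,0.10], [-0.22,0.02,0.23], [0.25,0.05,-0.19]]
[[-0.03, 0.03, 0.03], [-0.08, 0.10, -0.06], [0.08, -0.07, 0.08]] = y @ [[-0.07, -0.18, 0.35], [0.24, 0.35, 0.12], [-0.43, 0.22, 0.05]]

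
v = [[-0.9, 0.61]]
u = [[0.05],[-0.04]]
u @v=[[-0.05,0.03],[0.04,-0.02]]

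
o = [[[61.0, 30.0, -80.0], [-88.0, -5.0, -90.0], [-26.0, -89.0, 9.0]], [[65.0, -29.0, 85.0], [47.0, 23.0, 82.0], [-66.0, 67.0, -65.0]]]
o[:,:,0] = [[61.0, -88.0, -26.0], [65.0, 47.0, -66.0]]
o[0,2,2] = 9.0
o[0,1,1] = -5.0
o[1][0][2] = 85.0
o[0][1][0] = -88.0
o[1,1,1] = 23.0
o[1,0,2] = 85.0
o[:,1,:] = [[-88.0, -5.0, -90.0], [47.0, 23.0, 82.0]]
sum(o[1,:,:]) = 209.0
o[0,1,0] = -88.0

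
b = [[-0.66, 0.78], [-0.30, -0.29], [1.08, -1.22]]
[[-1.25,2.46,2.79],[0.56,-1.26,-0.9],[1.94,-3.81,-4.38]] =b@[[-0.17, 0.64, -0.25], [-1.74, 3.69, 3.37]]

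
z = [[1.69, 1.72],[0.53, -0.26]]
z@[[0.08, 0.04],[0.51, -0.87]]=[[1.01, -1.43], [-0.09, 0.25]]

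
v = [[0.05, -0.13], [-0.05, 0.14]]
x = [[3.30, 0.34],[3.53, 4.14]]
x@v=[[0.15,-0.38], [-0.03,0.12]]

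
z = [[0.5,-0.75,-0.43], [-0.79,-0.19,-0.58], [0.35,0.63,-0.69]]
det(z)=0.995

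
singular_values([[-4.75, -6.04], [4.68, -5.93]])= [8.47, 6.67]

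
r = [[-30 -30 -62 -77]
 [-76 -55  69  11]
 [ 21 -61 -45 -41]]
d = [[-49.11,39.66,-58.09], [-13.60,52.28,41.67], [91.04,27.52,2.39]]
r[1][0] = -76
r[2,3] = -41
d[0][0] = -49.11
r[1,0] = -76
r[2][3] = -41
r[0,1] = -30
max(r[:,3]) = 11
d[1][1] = 52.28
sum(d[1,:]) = 80.35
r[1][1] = -55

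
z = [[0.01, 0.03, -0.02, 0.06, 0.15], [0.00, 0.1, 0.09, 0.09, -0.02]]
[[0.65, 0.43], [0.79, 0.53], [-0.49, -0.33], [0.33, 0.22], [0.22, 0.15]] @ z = [[0.01, 0.06, 0.03, 0.08, 0.09], [0.01, 0.08, 0.03, 0.1, 0.11], [-0.0, -0.05, -0.02, -0.06, -0.07], [0.0, 0.03, 0.01, 0.04, 0.05], [0.00, 0.02, 0.01, 0.03, 0.03]]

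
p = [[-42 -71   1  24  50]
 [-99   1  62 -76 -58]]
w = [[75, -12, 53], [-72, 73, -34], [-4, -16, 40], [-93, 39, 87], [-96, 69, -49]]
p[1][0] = -99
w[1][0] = -72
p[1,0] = -99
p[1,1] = 1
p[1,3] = -76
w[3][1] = 39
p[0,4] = 50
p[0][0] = -42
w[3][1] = 39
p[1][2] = 62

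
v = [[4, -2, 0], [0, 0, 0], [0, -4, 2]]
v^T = [[4, 0, 0], [-2, 0, -4], [0, 0, 2]]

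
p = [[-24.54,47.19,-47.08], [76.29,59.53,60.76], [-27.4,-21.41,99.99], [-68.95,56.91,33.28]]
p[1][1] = 59.53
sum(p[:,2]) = 146.95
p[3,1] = 56.91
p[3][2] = 33.28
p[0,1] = 47.19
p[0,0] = -24.54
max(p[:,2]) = 99.99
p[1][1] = 59.53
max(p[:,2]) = 99.99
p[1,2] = 60.76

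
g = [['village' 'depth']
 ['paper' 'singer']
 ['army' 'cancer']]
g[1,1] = 'singer'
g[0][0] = 'village'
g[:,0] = ['village', 'paper', 'army']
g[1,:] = ['paper', 'singer']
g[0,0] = 'village'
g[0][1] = 'depth'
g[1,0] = 'paper'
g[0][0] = 'village'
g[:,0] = ['village', 'paper', 'army']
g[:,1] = ['depth', 'singer', 'cancer']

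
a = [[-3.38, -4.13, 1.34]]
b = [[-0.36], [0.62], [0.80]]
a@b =[[-0.27]]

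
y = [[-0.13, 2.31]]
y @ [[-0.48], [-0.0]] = [[0.06]]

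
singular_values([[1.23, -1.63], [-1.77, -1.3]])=[2.2, 2.04]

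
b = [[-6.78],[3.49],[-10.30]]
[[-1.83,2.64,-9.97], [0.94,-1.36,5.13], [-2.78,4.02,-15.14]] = b @ [[0.27, -0.39, 1.47]]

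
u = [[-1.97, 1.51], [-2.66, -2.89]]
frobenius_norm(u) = 4.65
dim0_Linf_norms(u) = [2.66, 2.89]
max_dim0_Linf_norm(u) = 2.89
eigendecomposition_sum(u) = [[-0.98+1.26j, 0.76+0.94j],  [(-1.33-1.66j), -1.44+0.69j]] + [[(-0.98-1.26j),(0.76-0.94j)], [-1.33+1.66j,-1.44-0.69j]]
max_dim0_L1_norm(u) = 4.63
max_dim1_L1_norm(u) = 5.55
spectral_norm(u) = 3.94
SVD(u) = [[-0.09,  -1.0], [-1.00,  0.09]] @ diag([3.938253258066458, 2.4655346834569034]) @ [[0.72,0.69], [0.69,-0.72]]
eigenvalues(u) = [(-2.43+1.95j), (-2.43-1.95j)]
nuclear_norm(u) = 6.40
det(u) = 9.71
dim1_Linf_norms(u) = [1.97, 2.89]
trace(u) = -4.86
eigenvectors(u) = [[-0.14-0.59j,(-0.14+0.59j)], [(0.8+0j),(0.8-0j)]]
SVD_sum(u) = [[-0.26,-0.26], [-2.82,-2.72]] + [[-1.71, 1.77], [0.16, -0.17]]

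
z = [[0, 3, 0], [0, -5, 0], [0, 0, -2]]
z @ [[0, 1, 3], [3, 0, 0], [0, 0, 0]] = [[9, 0, 0], [-15, 0, 0], [0, 0, 0]]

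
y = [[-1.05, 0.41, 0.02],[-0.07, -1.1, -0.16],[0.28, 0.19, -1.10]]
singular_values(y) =[1.3, 1.16, 0.89]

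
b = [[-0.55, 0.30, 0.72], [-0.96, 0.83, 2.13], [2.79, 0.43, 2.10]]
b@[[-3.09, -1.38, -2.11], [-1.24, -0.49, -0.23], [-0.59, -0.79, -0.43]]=[[0.90,0.04,0.78], [0.68,-0.76,0.92], [-10.39,-5.72,-6.89]]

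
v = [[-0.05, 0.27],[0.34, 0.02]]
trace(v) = -0.03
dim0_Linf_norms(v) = [0.34, 0.27]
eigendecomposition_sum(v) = [[-0.18, 0.14], [0.18, -0.14]] + [[0.13,0.13], [0.16,0.16]]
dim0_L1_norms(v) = [0.39, 0.29]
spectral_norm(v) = 0.35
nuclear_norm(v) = 0.61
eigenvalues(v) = [-0.32, 0.29]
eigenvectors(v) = [[-0.71, -0.62],[0.71, -0.78]]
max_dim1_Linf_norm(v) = 0.34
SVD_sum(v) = [[-0.09, 0.01], [0.33, -0.05]] + [[0.04, 0.26], [0.01, 0.07]]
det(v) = -0.09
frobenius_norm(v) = 0.44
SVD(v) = [[-0.26, 0.97], [0.97, 0.26]] @ diag([0.3450804941894946, 0.26892276313085556]) @ [[0.99, -0.14], [0.14, 0.99]]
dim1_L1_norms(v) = [0.32, 0.36]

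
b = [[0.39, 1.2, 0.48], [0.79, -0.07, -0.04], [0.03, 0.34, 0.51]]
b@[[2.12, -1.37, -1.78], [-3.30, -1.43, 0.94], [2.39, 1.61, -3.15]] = [[-1.99, -1.48, -1.08], [1.81, -1.05, -1.35], [0.16, 0.29, -1.34]]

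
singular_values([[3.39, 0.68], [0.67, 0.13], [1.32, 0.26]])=[3.77, 0.01]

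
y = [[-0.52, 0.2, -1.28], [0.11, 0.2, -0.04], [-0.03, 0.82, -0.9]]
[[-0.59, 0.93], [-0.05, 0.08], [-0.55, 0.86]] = y@[[0.18, -0.29], [-0.29, 0.45], [0.34, -0.54]]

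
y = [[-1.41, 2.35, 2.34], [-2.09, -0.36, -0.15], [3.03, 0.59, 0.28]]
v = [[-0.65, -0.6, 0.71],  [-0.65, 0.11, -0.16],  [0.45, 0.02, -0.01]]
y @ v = [[0.44, 1.15, -1.40], [1.52, 1.21, -1.42], [-2.23, -1.75, 2.05]]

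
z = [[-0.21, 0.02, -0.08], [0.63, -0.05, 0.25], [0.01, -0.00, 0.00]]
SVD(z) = [[-0.31, -0.76, 0.57], [0.95, -0.26, 0.18], [0.01, 0.6, 0.80]] @ diag([0.7161472288401874, 0.005049788764994764, 0.0027651867837432133]) @ [[0.93,  -0.08,  0.37], [0.3,  -0.43,  -0.85], [0.22,  0.9,  -0.38]]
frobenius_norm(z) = 0.72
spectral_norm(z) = 0.72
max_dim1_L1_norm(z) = 0.93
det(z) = 0.00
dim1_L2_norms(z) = [0.23, 0.68, 0.01]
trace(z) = -0.26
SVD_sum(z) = [[-0.21,0.02,-0.08], [0.63,-0.05,0.25], [0.01,-0.0,0.0]] + [[-0.00, 0.0, 0.0], [-0.0, 0.0, 0.00], [0.00, -0.00, -0.0]] + [[0.00, 0.00, -0.00],[0.0, 0.00, -0.00],[0.00, 0.00, -0.0]]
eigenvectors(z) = [[0.33, -0.06, -0.37], [-0.94, -1.00, -0.29], [-0.01, -0.07, 0.88]]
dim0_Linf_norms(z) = [0.63, 0.05, 0.25]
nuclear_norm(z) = 0.72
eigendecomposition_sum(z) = [[-0.21, 0.02, -0.08], [0.61, -0.06, 0.24], [0.01, -0.0, 0.00]] + [[0.0, 0.00, 0.00], [0.02, 0.01, 0.01], [0.00, 0.00, 0.00]] + [[-0.0, -0.00, 0.00],  [-0.0, -0.0, 0.00],  [0.0, 0.0, -0.00]]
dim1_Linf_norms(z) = [0.21, 0.63, 0.01]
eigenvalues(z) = [-0.26, 0.01, -0.0]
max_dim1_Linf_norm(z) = 0.63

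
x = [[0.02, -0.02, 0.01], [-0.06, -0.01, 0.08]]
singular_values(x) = [0.1, 0.03]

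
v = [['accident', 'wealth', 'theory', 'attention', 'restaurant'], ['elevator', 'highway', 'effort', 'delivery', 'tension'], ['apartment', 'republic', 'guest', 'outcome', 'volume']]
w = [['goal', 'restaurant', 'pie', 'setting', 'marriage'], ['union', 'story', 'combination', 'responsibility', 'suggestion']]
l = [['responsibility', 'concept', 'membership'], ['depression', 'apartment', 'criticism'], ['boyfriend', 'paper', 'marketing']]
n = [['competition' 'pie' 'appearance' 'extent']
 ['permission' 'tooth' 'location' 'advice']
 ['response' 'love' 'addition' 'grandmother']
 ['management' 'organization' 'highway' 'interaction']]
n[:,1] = ['pie', 'tooth', 'love', 'organization']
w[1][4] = 'suggestion'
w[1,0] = 'union'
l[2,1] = 'paper'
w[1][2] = 'combination'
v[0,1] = 'wealth'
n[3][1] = 'organization'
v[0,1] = 'wealth'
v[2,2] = 'guest'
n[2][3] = 'grandmother'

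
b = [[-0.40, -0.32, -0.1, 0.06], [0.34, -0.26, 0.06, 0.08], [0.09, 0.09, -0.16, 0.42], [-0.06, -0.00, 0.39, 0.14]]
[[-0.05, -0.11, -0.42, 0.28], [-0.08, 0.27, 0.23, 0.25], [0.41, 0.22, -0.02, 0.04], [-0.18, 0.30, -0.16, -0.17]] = b @ [[0.05,0.38,0.91,0.13], [0.41,-0.18,0.17,-0.88], [-0.67,0.57,-0.14,-0.45], [0.62,0.70,-0.34,0.08]]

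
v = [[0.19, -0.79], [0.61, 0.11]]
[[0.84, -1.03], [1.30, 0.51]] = v @ [[2.22, 0.57], [-0.53, 1.44]]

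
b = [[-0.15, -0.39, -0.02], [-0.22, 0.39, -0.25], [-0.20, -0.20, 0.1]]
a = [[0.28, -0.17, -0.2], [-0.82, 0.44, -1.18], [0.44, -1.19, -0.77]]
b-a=[[-0.43, -0.22, 0.18],  [0.60, -0.05, 0.93],  [-0.64, 0.99, 0.87]]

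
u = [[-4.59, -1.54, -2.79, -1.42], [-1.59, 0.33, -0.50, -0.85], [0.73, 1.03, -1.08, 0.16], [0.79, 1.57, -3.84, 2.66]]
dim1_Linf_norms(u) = [4.59, 1.59, 1.08, 3.84]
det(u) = 17.65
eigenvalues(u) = [(-2.94+0.47j), (-2.94-0.47j), (0.85+0j), (2.35+0j)]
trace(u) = -2.68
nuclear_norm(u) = 12.84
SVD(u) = [[-0.96, 0.02, -0.16, 0.23],[-0.28, -0.04, 0.72, -0.64],[0.06, 0.27, 0.66, 0.7],[-0.01, 0.96, -0.15, -0.23]] @ diag([6.009199132793555, 5.183548794642321, 1.1503689412656353, 0.4926448771343627]) @ [[0.81, 0.24, 0.46, 0.26], [0.18, 0.34, -0.77, 0.5], [-0.03, 0.81, -0.04, -0.59], [0.55, -0.42, -0.43, -0.58]]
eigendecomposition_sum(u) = [[(-2.36-6.72j), -0.54+1.30j, -1.60-12.60j, -0.53-1.19j], [-0.70-1.84j, (-0.14+0.36j), (-0.52-3.47j), (-0.16-0.33j)], [(0.4+3.43j), 0.39-0.56j, -0.58+6.13j, 0.13+0.62j], [0.48+3.86j, 0.44-0.63j, -0.61+6.90j, 0.15+0.70j]] + [[-2.36+6.72j, (-0.54-1.3j), (-1.6+12.6j), (-0.53+1.19j)], [-0.70+1.84j, (-0.14-0.36j), (-0.52+3.47j), -0.16+0.33j], [0.40-3.43j, (0.39+0.56j), -0.58-6.13j, 0.13-0.62j], [0.48-3.86j, (0.44+0.63j), -0.61-6.90j, (0.15-0.7j)]] + [[(0.12+0j), (-0.4-0j), 0.14+0.00j, -0.11+0.00j], [(-0.24-0j), 0.81+0.00j, (-0.28-0j), 0.21-0.00j], [-0.09-0.00j, 0.29+0.00j, -0.10-0.00j, 0.08-0.00j], [(-0.03-0j), (0.08+0j), -0.03-0.00j, 0.02-0.00j]] + [[(0.02-0j), -0.06+0.00j, (0.27-0j), -0.25-0.00j],[(0.05-0j), (-0.2+0j), (0.83-0j), (-0.75-0j)],[0.01-0.00j, -0.04+0.00j, (0.19-0j), -0.17-0.00j],[-0.15+0.00j, 0.61-0.00j, -2.59+0.00j, (2.34+0j)]]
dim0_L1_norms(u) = [7.7, 4.47, 8.21, 5.09]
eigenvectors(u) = [[-0.79+0.00j, (-0.79-0j), (-0.42+0j), -0.10+0.00j], [(-0.22+0.01j), -0.22-0.01j, 0.85+0.00j, (-0.3+0j)], [0.37+0.08j, 0.37-0.08j, 0.30+0.00j, (-0.07+0j)], [(0.42+0.09j), 0.42-0.09j, 0.09+0.00j, 0.95+0.00j]]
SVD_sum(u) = [[-4.68, -1.37, -2.67, -1.51], [-1.35, -0.4, -0.77, -0.44], [0.31, 0.09, 0.18, 0.10], [-0.06, -0.02, -0.03, -0.02]] + [[0.02, 0.03, -0.07, 0.05], [-0.04, -0.07, 0.17, -0.11], [0.25, 0.47, -1.08, 0.70], [0.90, 1.68, -3.86, 2.51]] + [[0.01, -0.15, 0.01, 0.11], [-0.02, 0.67, -0.03, -0.48], [-0.02, 0.61, -0.03, -0.44], [0.00, -0.14, 0.01, 0.10]] + [[0.06, -0.05, -0.05, -0.07], [-0.17, 0.13, 0.13, 0.18], [0.19, -0.14, -0.15, -0.2], [-0.06, 0.05, 0.05, 0.07]]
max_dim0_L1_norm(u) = 8.21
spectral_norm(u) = 6.01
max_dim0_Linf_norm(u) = 4.59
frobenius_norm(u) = 8.03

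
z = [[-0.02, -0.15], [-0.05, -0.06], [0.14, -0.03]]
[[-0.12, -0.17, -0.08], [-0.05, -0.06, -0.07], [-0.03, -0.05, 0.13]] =z@[[-0.04,-0.13,0.99],[0.79,1.18,0.4]]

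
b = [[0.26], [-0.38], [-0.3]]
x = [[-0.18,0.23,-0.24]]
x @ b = [[-0.06]]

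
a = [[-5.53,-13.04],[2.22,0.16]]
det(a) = 28.064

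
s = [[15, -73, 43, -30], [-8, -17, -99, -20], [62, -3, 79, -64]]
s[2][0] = 62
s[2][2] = 79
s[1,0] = -8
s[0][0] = 15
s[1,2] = -99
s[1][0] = -8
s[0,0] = 15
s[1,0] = -8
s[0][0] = 15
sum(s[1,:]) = -144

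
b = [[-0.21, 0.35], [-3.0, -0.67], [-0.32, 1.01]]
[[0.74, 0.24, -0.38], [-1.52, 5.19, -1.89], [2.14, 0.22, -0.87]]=b @ [[0.03, -1.66, 0.77], [2.13, -0.31, -0.62]]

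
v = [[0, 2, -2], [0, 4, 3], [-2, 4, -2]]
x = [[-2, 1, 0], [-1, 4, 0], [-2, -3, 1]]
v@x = [[2, 14, -2], [-10, 7, 3], [4, 20, -2]]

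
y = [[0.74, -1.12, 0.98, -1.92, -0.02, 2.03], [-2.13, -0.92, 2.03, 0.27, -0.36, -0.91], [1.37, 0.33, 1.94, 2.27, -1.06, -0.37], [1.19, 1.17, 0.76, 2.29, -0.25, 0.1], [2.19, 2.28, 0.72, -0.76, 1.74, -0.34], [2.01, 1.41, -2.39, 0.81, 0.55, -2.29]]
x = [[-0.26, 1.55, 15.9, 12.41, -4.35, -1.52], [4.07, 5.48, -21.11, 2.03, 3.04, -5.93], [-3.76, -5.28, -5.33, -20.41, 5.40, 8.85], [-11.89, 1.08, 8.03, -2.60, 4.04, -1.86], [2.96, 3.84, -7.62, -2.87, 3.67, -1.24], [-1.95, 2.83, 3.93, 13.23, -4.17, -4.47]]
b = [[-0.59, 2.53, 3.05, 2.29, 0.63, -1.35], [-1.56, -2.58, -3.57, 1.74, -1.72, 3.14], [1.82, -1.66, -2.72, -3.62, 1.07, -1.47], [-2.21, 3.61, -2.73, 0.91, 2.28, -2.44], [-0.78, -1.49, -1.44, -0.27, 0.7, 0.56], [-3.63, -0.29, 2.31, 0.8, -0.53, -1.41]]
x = b @ y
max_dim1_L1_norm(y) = 9.46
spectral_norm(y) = 5.73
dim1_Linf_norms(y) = [2.03, 2.13, 2.27, 2.29, 2.28, 2.39]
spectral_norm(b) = 8.24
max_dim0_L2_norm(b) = 6.66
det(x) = -32395.63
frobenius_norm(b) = 12.48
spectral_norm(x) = 35.24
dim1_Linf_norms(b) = [3.05, 3.57, 3.62, 3.61, 1.49, 3.63]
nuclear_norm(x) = 81.06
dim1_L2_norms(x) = [20.75, 23.25, 24.38, 15.28, 10.24, 15.48]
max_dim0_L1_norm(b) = 15.82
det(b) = -686.33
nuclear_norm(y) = 17.77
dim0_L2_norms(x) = [13.59, 9.18, 29.41, 27.65, 10.22, 11.86]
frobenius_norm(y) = 8.61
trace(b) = -5.69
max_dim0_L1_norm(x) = 61.92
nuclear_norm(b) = 25.57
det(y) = 47.22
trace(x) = -3.51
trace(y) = 3.50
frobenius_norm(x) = 46.30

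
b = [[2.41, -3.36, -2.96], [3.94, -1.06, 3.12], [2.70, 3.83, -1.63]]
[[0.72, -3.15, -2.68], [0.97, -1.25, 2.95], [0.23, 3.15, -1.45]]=b@[[0.21, -0.08, 0.02], [-0.08, 0.88, -0.0], [0.02, -0.0, 0.92]]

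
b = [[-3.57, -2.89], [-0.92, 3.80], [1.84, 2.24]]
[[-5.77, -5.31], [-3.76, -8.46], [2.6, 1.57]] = b @ [[2.02, 2.75], [-0.5, -1.56]]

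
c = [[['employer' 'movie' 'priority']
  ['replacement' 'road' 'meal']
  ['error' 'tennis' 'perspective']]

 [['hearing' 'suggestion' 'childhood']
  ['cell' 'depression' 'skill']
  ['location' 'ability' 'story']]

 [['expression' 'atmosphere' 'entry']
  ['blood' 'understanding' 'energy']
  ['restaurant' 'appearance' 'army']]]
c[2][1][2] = 'energy'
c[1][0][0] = 'hearing'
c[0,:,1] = ['movie', 'road', 'tennis']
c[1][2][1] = 'ability'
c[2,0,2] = 'entry'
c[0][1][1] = 'road'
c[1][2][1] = 'ability'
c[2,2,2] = 'army'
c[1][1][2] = 'skill'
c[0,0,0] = 'employer'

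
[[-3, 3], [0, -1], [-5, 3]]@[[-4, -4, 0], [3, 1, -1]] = [[21, 15, -3], [-3, -1, 1], [29, 23, -3]]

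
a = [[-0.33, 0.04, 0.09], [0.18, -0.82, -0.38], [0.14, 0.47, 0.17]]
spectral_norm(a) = 1.04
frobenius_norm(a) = 1.11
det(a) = 0.00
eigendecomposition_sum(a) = [[0.16, -0.13, -0.09], [1.7, -1.33, -0.92], [-1.15, 0.9, 0.62]] + [[-0.49, 0.17, 0.18], [-1.52, 0.51, 0.54], [1.28, -0.43, -0.46]] + [[0.00, 0.00, 0.0], [-0.0, -0.00, -0.00], [0.01, 0.00, 0.01]]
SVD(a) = [[-0.11, -0.83, 0.54], [0.88, 0.17, 0.44], [-0.46, 0.53, 0.72]] @ diag([1.0417760794567315, 0.3897254467623685, 0.004083676974742865]) @ [[0.13, -0.91, -0.41],  [0.97, 0.19, -0.13],  [0.19, -0.38, 0.90]]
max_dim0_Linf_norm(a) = 0.82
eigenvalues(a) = [-0.55, -0.44, 0.01]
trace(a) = -0.98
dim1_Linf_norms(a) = [0.33, 0.82, 0.47]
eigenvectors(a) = [[0.08,  0.24,  0.2], [0.83,  0.74,  -0.37], [-0.56,  -0.63,  0.91]]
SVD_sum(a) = [[-0.01, 0.1, 0.05],[0.12, -0.83, -0.37],[-0.06, 0.43, 0.19]] + [[-0.32, -0.06, 0.04], [0.06, 0.01, -0.01], [0.20, 0.04, -0.03]] + [[0.00, -0.0, 0.00], [0.00, -0.0, 0.00], [0.00, -0.00, 0.00]]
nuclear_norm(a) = 1.44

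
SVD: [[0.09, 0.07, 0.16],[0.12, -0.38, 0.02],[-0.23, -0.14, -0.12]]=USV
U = [[-0.22, -0.48, 0.85], [0.9, -0.44, -0.01], [0.38, 0.76, 0.53]]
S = [0.41, 0.32, 0.09]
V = [[0.0, -0.99, -0.15],[-0.83, 0.08, -0.55],[-0.55, -0.13, 0.82]]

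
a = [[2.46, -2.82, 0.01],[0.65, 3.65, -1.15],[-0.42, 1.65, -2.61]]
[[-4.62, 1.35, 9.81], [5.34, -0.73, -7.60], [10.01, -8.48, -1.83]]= a @[[-1.13, 1.29, 1.00], [0.64, 0.66, -2.61], [-3.25, 3.46, -1.11]]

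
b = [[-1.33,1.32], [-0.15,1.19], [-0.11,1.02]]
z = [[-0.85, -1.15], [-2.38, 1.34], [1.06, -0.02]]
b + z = [[-2.18, 0.17], [-2.53, 2.53], [0.95, 1.00]]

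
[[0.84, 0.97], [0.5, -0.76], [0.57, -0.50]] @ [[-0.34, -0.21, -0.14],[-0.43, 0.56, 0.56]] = [[-0.70, 0.37, 0.43], [0.16, -0.53, -0.5], [0.02, -0.40, -0.36]]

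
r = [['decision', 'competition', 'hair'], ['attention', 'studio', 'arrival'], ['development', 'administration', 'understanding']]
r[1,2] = 'arrival'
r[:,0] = ['decision', 'attention', 'development']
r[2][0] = 'development'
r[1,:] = ['attention', 'studio', 'arrival']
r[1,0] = 'attention'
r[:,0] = ['decision', 'attention', 'development']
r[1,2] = 'arrival'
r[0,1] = 'competition'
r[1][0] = 'attention'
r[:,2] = ['hair', 'arrival', 'understanding']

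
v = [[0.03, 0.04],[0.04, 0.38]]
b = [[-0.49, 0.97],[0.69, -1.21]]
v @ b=[[0.01, -0.02], [0.24, -0.42]]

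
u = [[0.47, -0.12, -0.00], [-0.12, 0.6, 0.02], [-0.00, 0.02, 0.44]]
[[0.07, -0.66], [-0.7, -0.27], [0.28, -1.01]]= u@[[-0.16, -1.57], [-1.23, -0.69], [0.69, -2.26]]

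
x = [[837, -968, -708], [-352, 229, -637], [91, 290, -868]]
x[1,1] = 229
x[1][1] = 229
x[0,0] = 837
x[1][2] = -637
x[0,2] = -708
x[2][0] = 91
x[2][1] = 290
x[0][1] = -968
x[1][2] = -637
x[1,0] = -352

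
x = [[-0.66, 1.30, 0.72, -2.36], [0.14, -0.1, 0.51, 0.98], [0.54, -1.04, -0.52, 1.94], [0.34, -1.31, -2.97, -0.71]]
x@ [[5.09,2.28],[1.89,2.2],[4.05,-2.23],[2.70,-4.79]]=[[-4.36, 11.05], [5.24, -5.73], [3.92, -9.19], [-14.69, 7.92]]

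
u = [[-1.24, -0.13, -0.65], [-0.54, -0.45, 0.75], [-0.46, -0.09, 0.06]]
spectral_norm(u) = 1.49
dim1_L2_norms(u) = [1.41, 1.03, 0.47]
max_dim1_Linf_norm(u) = 1.24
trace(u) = -1.63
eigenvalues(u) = [-1.48, 0.19, -0.33]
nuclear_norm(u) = 2.57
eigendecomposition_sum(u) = [[-1.28, -0.20, -0.44],[-0.38, -0.06, -0.13],[-0.4, -0.06, -0.14]] + [[0.03, 0.01, -0.11], [-0.09, -0.03, 0.31], [-0.05, -0.01, 0.18]] + [[0.01, 0.06, -0.1], [-0.07, -0.37, 0.57], [-0.00, -0.01, 0.02]]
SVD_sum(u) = [[-1.3, -0.25, -0.34], [-0.39, -0.07, -0.10], [-0.42, -0.08, -0.11]] + [[0.06, 0.13, -0.3], [-0.16, -0.36, 0.86], [-0.03, -0.06, 0.15]] + [[0.00,-0.01,-0.0], [0.00,-0.01,-0.01], [-0.02,0.05,0.02]]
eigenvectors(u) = [[0.92, 0.3, 0.16], [0.27, -0.82, -0.99], [0.29, -0.49, -0.03]]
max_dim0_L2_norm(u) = 1.43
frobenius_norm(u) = 1.80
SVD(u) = [[-0.92, 0.33, -0.23], [-0.27, -0.93, -0.25], [-0.29, -0.16, 0.94]] @ diag([1.4910618516819525, 1.0148035428834197, 0.061711618112375646]) @ [[0.95, 0.18, 0.25], [0.17, 0.38, -0.91], [-0.26, 0.91, 0.34]]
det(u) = 0.09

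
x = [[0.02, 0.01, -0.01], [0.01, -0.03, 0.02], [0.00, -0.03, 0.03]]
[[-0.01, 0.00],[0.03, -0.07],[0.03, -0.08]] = x@[[0.23,  -1.06], [-1.16,  1.21], [-0.17,  -1.30]]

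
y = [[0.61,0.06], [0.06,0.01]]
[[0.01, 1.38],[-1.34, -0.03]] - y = [[-0.60, 1.32],[-1.4, -0.04]]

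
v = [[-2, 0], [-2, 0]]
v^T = [[-2, -2], [0, 0]]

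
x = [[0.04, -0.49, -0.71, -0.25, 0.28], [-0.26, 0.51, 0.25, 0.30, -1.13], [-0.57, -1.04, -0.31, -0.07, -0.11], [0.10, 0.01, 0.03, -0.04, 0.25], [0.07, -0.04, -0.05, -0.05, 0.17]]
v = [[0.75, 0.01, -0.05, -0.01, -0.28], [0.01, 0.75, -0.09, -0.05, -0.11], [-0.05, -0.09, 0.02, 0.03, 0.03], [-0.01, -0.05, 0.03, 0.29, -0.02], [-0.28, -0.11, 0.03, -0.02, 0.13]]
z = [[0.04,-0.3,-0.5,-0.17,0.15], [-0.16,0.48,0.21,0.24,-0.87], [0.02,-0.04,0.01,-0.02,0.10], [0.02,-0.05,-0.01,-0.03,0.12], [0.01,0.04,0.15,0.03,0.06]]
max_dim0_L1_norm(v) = 1.1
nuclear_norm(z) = 1.65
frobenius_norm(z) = 1.25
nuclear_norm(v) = 1.94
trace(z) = 0.56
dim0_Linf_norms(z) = [0.16, 0.48, 0.5, 0.24, 0.87]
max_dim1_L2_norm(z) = 1.06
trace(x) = 0.37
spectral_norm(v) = 0.89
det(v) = 0.00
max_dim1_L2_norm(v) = 0.8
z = v @ x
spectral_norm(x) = 1.64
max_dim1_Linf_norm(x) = 1.13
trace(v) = 1.94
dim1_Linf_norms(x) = [0.71, 1.13, 1.04, 0.25, 0.17]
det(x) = 0.00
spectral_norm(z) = 1.16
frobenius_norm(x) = 2.07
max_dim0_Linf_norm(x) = 1.13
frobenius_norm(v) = 1.20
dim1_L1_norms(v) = [1.1, 1.01, 0.22, 0.4, 0.57]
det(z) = -0.00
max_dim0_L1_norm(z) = 1.3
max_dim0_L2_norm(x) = 1.26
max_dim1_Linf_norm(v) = 0.75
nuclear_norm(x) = 3.29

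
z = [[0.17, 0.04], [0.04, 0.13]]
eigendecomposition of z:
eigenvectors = [[0.85, -0.53], [0.53, 0.85]]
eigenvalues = [0.19, 0.11]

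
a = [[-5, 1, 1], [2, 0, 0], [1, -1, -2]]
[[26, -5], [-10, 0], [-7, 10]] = a @ [[-5, 0], [0, 0], [1, -5]]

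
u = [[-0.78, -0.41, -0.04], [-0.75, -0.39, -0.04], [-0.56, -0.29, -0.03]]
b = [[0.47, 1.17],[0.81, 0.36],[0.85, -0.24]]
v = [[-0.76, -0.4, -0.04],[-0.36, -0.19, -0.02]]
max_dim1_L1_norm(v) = 1.2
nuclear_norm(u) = 1.38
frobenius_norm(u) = 1.38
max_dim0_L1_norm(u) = 2.09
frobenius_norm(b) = 1.78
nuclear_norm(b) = 2.46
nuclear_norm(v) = 0.95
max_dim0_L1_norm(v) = 1.12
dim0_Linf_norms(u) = [0.78, 0.41, 0.04]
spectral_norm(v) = 0.95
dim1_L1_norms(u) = [1.23, 1.18, 0.88]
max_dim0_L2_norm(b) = 1.26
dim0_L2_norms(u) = [1.22, 0.64, 0.06]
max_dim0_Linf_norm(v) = 0.76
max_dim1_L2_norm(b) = 1.26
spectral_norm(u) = 1.38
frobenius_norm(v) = 0.95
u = b @ v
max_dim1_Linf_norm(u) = 0.78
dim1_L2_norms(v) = [0.86, 0.41]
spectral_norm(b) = 1.49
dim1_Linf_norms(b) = [1.17, 0.81, 0.85]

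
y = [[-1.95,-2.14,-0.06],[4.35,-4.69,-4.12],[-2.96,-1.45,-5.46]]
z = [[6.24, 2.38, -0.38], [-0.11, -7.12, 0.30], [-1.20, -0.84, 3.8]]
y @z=[[-11.86,10.65,-0.13],  [32.60,47.21,-18.72],  [-11.76,7.87,-20.06]]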